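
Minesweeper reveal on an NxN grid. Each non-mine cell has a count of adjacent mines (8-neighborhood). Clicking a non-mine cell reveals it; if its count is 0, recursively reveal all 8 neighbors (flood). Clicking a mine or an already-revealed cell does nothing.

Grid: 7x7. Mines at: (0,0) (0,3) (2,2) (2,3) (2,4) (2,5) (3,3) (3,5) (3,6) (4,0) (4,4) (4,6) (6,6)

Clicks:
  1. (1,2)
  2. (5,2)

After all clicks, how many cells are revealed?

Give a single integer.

Answer: 16

Derivation:
Click 1 (1,2) count=3: revealed 1 new [(1,2)] -> total=1
Click 2 (5,2) count=0: revealed 15 new [(4,1) (4,2) (4,3) (5,0) (5,1) (5,2) (5,3) (5,4) (5,5) (6,0) (6,1) (6,2) (6,3) (6,4) (6,5)] -> total=16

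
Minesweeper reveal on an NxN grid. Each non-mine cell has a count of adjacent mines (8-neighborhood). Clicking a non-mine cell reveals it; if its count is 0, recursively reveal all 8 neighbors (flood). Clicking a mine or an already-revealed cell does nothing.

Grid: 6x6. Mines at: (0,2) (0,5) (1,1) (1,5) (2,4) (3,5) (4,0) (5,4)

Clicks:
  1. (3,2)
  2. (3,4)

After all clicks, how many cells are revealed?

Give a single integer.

Click 1 (3,2) count=0: revealed 12 new [(2,1) (2,2) (2,3) (3,1) (3,2) (3,3) (4,1) (4,2) (4,3) (5,1) (5,2) (5,3)] -> total=12
Click 2 (3,4) count=2: revealed 1 new [(3,4)] -> total=13

Answer: 13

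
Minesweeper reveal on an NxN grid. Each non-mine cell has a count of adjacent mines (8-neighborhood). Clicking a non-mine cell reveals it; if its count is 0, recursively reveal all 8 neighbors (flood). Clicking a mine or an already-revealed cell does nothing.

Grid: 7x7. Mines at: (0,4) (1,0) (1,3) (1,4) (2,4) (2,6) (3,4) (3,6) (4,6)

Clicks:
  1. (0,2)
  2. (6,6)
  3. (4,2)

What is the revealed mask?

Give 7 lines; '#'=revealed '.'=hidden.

Answer: ..#....
.......
####...
####...
######.
#######
#######

Derivation:
Click 1 (0,2) count=1: revealed 1 new [(0,2)] -> total=1
Click 2 (6,6) count=0: revealed 28 new [(2,0) (2,1) (2,2) (2,3) (3,0) (3,1) (3,2) (3,3) (4,0) (4,1) (4,2) (4,3) (4,4) (4,5) (5,0) (5,1) (5,2) (5,3) (5,4) (5,5) (5,6) (6,0) (6,1) (6,2) (6,3) (6,4) (6,5) (6,6)] -> total=29
Click 3 (4,2) count=0: revealed 0 new [(none)] -> total=29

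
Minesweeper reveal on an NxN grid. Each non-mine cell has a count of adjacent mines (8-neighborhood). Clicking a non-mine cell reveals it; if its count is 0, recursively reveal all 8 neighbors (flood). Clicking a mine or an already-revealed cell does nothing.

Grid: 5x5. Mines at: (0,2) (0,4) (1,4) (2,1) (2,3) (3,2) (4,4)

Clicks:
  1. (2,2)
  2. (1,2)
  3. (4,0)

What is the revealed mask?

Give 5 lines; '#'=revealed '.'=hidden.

Click 1 (2,2) count=3: revealed 1 new [(2,2)] -> total=1
Click 2 (1,2) count=3: revealed 1 new [(1,2)] -> total=2
Click 3 (4,0) count=0: revealed 4 new [(3,0) (3,1) (4,0) (4,1)] -> total=6

Answer: .....
..#..
..#..
##...
##...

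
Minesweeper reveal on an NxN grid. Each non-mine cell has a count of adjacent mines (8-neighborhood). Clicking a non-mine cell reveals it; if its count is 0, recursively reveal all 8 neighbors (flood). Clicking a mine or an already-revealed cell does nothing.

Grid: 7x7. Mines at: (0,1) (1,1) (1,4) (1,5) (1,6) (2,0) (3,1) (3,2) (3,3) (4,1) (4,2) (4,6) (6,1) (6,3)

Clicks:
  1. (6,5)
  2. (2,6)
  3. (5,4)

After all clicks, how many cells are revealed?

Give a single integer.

Click 1 (6,5) count=0: revealed 6 new [(5,4) (5,5) (5,6) (6,4) (6,5) (6,6)] -> total=6
Click 2 (2,6) count=2: revealed 1 new [(2,6)] -> total=7
Click 3 (5,4) count=1: revealed 0 new [(none)] -> total=7

Answer: 7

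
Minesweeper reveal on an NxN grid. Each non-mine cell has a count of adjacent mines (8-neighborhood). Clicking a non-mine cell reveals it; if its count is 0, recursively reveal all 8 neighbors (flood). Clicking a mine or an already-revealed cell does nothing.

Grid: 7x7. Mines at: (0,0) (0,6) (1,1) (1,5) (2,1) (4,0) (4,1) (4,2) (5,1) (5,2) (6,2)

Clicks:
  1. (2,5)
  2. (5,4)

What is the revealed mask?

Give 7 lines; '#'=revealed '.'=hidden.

Answer: ..###..
..###..
..#####
..#####
...####
...####
...####

Derivation:
Click 1 (2,5) count=1: revealed 1 new [(2,5)] -> total=1
Click 2 (5,4) count=0: revealed 27 new [(0,2) (0,3) (0,4) (1,2) (1,3) (1,4) (2,2) (2,3) (2,4) (2,6) (3,2) (3,3) (3,4) (3,5) (3,6) (4,3) (4,4) (4,5) (4,6) (5,3) (5,4) (5,5) (5,6) (6,3) (6,4) (6,5) (6,6)] -> total=28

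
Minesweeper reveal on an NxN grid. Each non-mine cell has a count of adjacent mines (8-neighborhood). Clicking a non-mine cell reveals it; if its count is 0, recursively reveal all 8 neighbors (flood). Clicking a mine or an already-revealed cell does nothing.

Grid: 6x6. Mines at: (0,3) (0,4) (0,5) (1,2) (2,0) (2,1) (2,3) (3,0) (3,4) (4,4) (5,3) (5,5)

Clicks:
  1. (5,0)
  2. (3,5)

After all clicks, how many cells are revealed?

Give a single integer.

Click 1 (5,0) count=0: revealed 6 new [(4,0) (4,1) (4,2) (5,0) (5,1) (5,2)] -> total=6
Click 2 (3,5) count=2: revealed 1 new [(3,5)] -> total=7

Answer: 7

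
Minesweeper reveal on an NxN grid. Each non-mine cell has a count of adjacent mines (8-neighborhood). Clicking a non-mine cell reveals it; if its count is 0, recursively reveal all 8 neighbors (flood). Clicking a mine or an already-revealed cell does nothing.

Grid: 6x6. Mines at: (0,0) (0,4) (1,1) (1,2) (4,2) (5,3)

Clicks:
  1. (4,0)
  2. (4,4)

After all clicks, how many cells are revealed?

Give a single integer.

Click 1 (4,0) count=0: revealed 8 new [(2,0) (2,1) (3,0) (3,1) (4,0) (4,1) (5,0) (5,1)] -> total=8
Click 2 (4,4) count=1: revealed 1 new [(4,4)] -> total=9

Answer: 9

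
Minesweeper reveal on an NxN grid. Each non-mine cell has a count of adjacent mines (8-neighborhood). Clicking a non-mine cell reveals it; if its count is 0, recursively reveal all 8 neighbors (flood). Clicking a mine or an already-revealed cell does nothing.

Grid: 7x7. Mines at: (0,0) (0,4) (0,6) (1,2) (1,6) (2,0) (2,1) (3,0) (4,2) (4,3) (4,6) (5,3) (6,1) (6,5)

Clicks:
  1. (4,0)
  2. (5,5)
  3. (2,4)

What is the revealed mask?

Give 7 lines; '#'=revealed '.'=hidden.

Answer: .......
...###.
...###.
...###.
#......
.....#.
.......

Derivation:
Click 1 (4,0) count=1: revealed 1 new [(4,0)] -> total=1
Click 2 (5,5) count=2: revealed 1 new [(5,5)] -> total=2
Click 3 (2,4) count=0: revealed 9 new [(1,3) (1,4) (1,5) (2,3) (2,4) (2,5) (3,3) (3,4) (3,5)] -> total=11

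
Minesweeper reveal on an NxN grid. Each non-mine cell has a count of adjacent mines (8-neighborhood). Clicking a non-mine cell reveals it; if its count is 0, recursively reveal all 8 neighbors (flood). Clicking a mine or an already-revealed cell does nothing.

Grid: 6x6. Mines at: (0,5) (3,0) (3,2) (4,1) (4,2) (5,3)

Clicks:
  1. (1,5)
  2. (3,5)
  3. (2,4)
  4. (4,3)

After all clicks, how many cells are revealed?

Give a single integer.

Click 1 (1,5) count=1: revealed 1 new [(1,5)] -> total=1
Click 2 (3,5) count=0: revealed 24 new [(0,0) (0,1) (0,2) (0,3) (0,4) (1,0) (1,1) (1,2) (1,3) (1,4) (2,0) (2,1) (2,2) (2,3) (2,4) (2,5) (3,3) (3,4) (3,5) (4,3) (4,4) (4,5) (5,4) (5,5)] -> total=25
Click 3 (2,4) count=0: revealed 0 new [(none)] -> total=25
Click 4 (4,3) count=3: revealed 0 new [(none)] -> total=25

Answer: 25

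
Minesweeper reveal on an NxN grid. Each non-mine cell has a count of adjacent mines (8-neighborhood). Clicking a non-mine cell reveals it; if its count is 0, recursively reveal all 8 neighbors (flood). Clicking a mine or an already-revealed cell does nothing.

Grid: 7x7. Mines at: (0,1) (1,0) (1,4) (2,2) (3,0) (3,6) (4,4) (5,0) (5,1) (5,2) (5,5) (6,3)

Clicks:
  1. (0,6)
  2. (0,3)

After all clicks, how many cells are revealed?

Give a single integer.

Click 1 (0,6) count=0: revealed 6 new [(0,5) (0,6) (1,5) (1,6) (2,5) (2,6)] -> total=6
Click 2 (0,3) count=1: revealed 1 new [(0,3)] -> total=7

Answer: 7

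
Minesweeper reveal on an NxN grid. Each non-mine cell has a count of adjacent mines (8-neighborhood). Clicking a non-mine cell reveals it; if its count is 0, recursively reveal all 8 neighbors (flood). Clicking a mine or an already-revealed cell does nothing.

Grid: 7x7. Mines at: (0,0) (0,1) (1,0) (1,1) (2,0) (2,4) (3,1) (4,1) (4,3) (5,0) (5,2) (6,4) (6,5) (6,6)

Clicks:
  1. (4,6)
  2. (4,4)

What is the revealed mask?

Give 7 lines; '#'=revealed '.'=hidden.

Answer: ..#####
..#####
.....##
....###
....###
....###
.......

Derivation:
Click 1 (4,6) count=0: revealed 21 new [(0,2) (0,3) (0,4) (0,5) (0,6) (1,2) (1,3) (1,4) (1,5) (1,6) (2,5) (2,6) (3,4) (3,5) (3,6) (4,4) (4,5) (4,6) (5,4) (5,5) (5,6)] -> total=21
Click 2 (4,4) count=1: revealed 0 new [(none)] -> total=21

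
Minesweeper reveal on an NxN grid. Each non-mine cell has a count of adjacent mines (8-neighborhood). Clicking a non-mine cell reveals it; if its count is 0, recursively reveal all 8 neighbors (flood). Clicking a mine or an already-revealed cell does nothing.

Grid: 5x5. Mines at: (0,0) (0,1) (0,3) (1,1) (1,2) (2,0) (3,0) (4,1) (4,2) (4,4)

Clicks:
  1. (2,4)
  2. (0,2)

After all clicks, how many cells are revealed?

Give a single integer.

Click 1 (2,4) count=0: revealed 6 new [(1,3) (1,4) (2,3) (2,4) (3,3) (3,4)] -> total=6
Click 2 (0,2) count=4: revealed 1 new [(0,2)] -> total=7

Answer: 7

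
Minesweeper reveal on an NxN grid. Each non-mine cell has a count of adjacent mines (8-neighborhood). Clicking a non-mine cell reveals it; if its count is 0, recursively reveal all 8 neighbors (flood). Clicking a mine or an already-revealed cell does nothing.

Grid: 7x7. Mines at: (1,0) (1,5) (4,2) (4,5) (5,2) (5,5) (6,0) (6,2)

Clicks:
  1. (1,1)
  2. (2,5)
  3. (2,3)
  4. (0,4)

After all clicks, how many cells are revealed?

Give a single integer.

Click 1 (1,1) count=1: revealed 1 new [(1,1)] -> total=1
Click 2 (2,5) count=1: revealed 1 new [(2,5)] -> total=2
Click 3 (2,3) count=0: revealed 15 new [(0,1) (0,2) (0,3) (0,4) (1,2) (1,3) (1,4) (2,1) (2,2) (2,3) (2,4) (3,1) (3,2) (3,3) (3,4)] -> total=17
Click 4 (0,4) count=1: revealed 0 new [(none)] -> total=17

Answer: 17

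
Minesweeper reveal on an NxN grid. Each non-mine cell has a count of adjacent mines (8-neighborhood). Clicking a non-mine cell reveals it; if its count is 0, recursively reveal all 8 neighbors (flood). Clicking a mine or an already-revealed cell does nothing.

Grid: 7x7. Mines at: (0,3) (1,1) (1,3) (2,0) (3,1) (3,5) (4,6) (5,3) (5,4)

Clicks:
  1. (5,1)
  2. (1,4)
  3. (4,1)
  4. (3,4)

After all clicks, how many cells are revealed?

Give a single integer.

Answer: 11

Derivation:
Click 1 (5,1) count=0: revealed 9 new [(4,0) (4,1) (4,2) (5,0) (5,1) (5,2) (6,0) (6,1) (6,2)] -> total=9
Click 2 (1,4) count=2: revealed 1 new [(1,4)] -> total=10
Click 3 (4,1) count=1: revealed 0 new [(none)] -> total=10
Click 4 (3,4) count=1: revealed 1 new [(3,4)] -> total=11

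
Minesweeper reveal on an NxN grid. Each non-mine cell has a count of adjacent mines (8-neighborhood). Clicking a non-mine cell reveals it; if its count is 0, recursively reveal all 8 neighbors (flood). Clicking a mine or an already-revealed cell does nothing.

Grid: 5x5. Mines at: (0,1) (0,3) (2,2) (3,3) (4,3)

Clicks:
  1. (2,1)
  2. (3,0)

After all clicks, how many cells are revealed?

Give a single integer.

Click 1 (2,1) count=1: revealed 1 new [(2,1)] -> total=1
Click 2 (3,0) count=0: revealed 9 new [(1,0) (1,1) (2,0) (3,0) (3,1) (3,2) (4,0) (4,1) (4,2)] -> total=10

Answer: 10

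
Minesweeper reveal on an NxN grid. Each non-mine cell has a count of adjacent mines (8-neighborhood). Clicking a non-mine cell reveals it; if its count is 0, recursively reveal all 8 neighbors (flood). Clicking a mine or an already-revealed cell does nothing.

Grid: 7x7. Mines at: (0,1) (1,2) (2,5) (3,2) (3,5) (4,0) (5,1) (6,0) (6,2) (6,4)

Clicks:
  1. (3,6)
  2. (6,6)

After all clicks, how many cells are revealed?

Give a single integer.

Answer: 7

Derivation:
Click 1 (3,6) count=2: revealed 1 new [(3,6)] -> total=1
Click 2 (6,6) count=0: revealed 6 new [(4,5) (4,6) (5,5) (5,6) (6,5) (6,6)] -> total=7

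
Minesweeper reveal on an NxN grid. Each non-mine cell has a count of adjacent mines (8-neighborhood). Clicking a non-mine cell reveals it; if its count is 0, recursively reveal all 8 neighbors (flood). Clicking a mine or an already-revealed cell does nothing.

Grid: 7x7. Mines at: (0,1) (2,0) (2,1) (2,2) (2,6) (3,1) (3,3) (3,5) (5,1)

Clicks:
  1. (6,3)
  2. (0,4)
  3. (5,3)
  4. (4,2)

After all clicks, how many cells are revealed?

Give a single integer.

Answer: 28

Derivation:
Click 1 (6,3) count=0: revealed 15 new [(4,2) (4,3) (4,4) (4,5) (4,6) (5,2) (5,3) (5,4) (5,5) (5,6) (6,2) (6,3) (6,4) (6,5) (6,6)] -> total=15
Click 2 (0,4) count=0: revealed 13 new [(0,2) (0,3) (0,4) (0,5) (0,6) (1,2) (1,3) (1,4) (1,5) (1,6) (2,3) (2,4) (2,5)] -> total=28
Click 3 (5,3) count=0: revealed 0 new [(none)] -> total=28
Click 4 (4,2) count=3: revealed 0 new [(none)] -> total=28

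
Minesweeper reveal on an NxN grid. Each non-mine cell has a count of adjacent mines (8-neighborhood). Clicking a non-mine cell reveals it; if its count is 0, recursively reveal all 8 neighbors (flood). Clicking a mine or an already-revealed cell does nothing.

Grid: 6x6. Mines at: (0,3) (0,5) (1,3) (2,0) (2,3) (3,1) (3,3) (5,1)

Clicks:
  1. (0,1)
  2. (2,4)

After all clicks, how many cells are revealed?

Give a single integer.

Click 1 (0,1) count=0: revealed 6 new [(0,0) (0,1) (0,2) (1,0) (1,1) (1,2)] -> total=6
Click 2 (2,4) count=3: revealed 1 new [(2,4)] -> total=7

Answer: 7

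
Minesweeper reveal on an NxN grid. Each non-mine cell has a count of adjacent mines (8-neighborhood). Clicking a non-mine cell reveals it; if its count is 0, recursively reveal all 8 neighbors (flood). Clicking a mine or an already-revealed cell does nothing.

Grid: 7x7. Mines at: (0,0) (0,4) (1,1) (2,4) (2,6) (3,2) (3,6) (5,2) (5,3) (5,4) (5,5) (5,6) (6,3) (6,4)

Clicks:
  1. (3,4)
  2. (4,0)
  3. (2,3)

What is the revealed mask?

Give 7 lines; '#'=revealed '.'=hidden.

Click 1 (3,4) count=1: revealed 1 new [(3,4)] -> total=1
Click 2 (4,0) count=0: revealed 10 new [(2,0) (2,1) (3,0) (3,1) (4,0) (4,1) (5,0) (5,1) (6,0) (6,1)] -> total=11
Click 3 (2,3) count=2: revealed 1 new [(2,3)] -> total=12

Answer: .......
.......
##.#...
##..#..
##.....
##.....
##.....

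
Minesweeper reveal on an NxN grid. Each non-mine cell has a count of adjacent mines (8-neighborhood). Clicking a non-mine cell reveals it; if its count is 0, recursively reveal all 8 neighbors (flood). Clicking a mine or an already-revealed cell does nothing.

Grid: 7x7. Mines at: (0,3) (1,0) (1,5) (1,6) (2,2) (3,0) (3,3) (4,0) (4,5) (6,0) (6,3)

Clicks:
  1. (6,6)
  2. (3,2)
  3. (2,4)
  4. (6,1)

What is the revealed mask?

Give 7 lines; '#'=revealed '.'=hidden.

Click 1 (6,6) count=0: revealed 6 new [(5,4) (5,5) (5,6) (6,4) (6,5) (6,6)] -> total=6
Click 2 (3,2) count=2: revealed 1 new [(3,2)] -> total=7
Click 3 (2,4) count=2: revealed 1 new [(2,4)] -> total=8
Click 4 (6,1) count=1: revealed 1 new [(6,1)] -> total=9

Answer: .......
.......
....#..
..#....
.......
....###
.#..###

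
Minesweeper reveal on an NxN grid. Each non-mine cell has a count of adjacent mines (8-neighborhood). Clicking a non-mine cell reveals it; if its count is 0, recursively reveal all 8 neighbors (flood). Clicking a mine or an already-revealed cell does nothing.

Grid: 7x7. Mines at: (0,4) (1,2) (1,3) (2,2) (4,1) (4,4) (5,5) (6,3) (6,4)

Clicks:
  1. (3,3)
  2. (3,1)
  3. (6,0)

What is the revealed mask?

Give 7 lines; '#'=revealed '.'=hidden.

Click 1 (3,3) count=2: revealed 1 new [(3,3)] -> total=1
Click 2 (3,1) count=2: revealed 1 new [(3,1)] -> total=2
Click 3 (6,0) count=0: revealed 6 new [(5,0) (5,1) (5,2) (6,0) (6,1) (6,2)] -> total=8

Answer: .......
.......
.......
.#.#...
.......
###....
###....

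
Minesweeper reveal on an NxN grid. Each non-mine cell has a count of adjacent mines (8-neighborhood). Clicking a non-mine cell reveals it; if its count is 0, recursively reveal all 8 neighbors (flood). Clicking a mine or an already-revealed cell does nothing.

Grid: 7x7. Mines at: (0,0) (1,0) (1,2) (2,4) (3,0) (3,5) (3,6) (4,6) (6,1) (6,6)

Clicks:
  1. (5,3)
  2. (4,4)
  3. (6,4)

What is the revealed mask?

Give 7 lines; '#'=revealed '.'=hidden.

Answer: .......
.......
.###...
.####..
.#####.
.#####.
..####.

Derivation:
Click 1 (5,3) count=0: revealed 21 new [(2,1) (2,2) (2,3) (3,1) (3,2) (3,3) (3,4) (4,1) (4,2) (4,3) (4,4) (4,5) (5,1) (5,2) (5,3) (5,4) (5,5) (6,2) (6,3) (6,4) (6,5)] -> total=21
Click 2 (4,4) count=1: revealed 0 new [(none)] -> total=21
Click 3 (6,4) count=0: revealed 0 new [(none)] -> total=21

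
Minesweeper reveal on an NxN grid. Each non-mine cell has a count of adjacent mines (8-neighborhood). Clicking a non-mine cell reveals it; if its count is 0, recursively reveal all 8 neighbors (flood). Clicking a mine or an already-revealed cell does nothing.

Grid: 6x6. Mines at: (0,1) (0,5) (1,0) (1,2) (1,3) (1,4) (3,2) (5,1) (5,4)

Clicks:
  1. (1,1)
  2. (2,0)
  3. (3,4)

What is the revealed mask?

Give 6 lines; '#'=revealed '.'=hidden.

Click 1 (1,1) count=3: revealed 1 new [(1,1)] -> total=1
Click 2 (2,0) count=1: revealed 1 new [(2,0)] -> total=2
Click 3 (3,4) count=0: revealed 9 new [(2,3) (2,4) (2,5) (3,3) (3,4) (3,5) (4,3) (4,4) (4,5)] -> total=11

Answer: ......
.#....
#..###
...###
...###
......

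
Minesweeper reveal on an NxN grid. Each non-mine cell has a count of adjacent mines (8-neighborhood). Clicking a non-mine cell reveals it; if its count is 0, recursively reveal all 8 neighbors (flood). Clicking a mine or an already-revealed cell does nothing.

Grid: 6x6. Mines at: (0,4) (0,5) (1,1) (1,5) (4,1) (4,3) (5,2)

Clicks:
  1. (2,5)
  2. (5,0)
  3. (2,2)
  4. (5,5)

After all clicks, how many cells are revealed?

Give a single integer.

Answer: 10

Derivation:
Click 1 (2,5) count=1: revealed 1 new [(2,5)] -> total=1
Click 2 (5,0) count=1: revealed 1 new [(5,0)] -> total=2
Click 3 (2,2) count=1: revealed 1 new [(2,2)] -> total=3
Click 4 (5,5) count=0: revealed 7 new [(2,4) (3,4) (3,5) (4,4) (4,5) (5,4) (5,5)] -> total=10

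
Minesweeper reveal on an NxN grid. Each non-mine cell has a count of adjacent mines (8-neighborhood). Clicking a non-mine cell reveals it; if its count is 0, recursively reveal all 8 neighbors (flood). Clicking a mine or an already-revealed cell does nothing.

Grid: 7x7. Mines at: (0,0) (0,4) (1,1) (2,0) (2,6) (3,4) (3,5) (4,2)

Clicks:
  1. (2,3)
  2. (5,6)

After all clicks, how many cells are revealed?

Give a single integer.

Answer: 23

Derivation:
Click 1 (2,3) count=1: revealed 1 new [(2,3)] -> total=1
Click 2 (5,6) count=0: revealed 22 new [(3,0) (3,1) (4,0) (4,1) (4,3) (4,4) (4,5) (4,6) (5,0) (5,1) (5,2) (5,3) (5,4) (5,5) (5,6) (6,0) (6,1) (6,2) (6,3) (6,4) (6,5) (6,6)] -> total=23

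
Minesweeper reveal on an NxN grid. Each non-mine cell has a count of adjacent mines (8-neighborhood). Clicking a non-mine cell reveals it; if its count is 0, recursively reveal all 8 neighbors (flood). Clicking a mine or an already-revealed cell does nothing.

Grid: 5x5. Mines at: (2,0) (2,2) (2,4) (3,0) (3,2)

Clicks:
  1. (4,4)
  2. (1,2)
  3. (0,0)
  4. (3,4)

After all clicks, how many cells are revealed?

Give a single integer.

Answer: 14

Derivation:
Click 1 (4,4) count=0: revealed 4 new [(3,3) (3,4) (4,3) (4,4)] -> total=4
Click 2 (1,2) count=1: revealed 1 new [(1,2)] -> total=5
Click 3 (0,0) count=0: revealed 9 new [(0,0) (0,1) (0,2) (0,3) (0,4) (1,0) (1,1) (1,3) (1,4)] -> total=14
Click 4 (3,4) count=1: revealed 0 new [(none)] -> total=14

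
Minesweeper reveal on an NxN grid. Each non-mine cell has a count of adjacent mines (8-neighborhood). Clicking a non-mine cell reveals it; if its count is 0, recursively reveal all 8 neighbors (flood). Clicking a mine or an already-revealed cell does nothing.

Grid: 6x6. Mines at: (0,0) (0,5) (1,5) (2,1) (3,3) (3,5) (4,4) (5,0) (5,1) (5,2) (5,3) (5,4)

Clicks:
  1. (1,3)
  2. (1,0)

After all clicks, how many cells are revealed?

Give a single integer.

Answer: 12

Derivation:
Click 1 (1,3) count=0: revealed 11 new [(0,1) (0,2) (0,3) (0,4) (1,1) (1,2) (1,3) (1,4) (2,2) (2,3) (2,4)] -> total=11
Click 2 (1,0) count=2: revealed 1 new [(1,0)] -> total=12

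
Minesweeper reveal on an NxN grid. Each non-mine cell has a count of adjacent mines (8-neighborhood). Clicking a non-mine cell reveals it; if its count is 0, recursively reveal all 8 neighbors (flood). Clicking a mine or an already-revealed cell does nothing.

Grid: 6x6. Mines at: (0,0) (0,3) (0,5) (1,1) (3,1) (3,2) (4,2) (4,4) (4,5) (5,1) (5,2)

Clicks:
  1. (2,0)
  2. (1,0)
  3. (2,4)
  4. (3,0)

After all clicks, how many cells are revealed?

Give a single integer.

Answer: 12

Derivation:
Click 1 (2,0) count=2: revealed 1 new [(2,0)] -> total=1
Click 2 (1,0) count=2: revealed 1 new [(1,0)] -> total=2
Click 3 (2,4) count=0: revealed 9 new [(1,3) (1,4) (1,5) (2,3) (2,4) (2,5) (3,3) (3,4) (3,5)] -> total=11
Click 4 (3,0) count=1: revealed 1 new [(3,0)] -> total=12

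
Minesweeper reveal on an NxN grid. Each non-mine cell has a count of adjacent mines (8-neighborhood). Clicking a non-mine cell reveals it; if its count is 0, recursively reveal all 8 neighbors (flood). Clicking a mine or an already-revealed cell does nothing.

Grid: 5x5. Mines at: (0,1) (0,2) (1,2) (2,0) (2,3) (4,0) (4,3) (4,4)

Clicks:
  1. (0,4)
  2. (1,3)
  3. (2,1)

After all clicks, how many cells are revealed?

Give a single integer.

Click 1 (0,4) count=0: revealed 4 new [(0,3) (0,4) (1,3) (1,4)] -> total=4
Click 2 (1,3) count=3: revealed 0 new [(none)] -> total=4
Click 3 (2,1) count=2: revealed 1 new [(2,1)] -> total=5

Answer: 5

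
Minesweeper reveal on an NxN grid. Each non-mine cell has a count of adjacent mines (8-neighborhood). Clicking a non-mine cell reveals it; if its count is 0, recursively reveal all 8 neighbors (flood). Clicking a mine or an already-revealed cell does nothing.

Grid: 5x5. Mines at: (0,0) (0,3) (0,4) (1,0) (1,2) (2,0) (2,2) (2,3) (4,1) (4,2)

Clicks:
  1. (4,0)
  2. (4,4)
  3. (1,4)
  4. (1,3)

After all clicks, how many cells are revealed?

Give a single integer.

Answer: 7

Derivation:
Click 1 (4,0) count=1: revealed 1 new [(4,0)] -> total=1
Click 2 (4,4) count=0: revealed 4 new [(3,3) (3,4) (4,3) (4,4)] -> total=5
Click 3 (1,4) count=3: revealed 1 new [(1,4)] -> total=6
Click 4 (1,3) count=5: revealed 1 new [(1,3)] -> total=7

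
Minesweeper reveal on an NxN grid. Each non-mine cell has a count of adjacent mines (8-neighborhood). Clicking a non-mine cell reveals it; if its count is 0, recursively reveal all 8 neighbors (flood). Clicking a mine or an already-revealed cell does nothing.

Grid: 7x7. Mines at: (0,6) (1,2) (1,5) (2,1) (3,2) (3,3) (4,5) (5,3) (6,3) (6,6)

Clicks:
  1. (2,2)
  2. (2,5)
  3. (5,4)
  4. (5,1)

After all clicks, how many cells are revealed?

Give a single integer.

Click 1 (2,2) count=4: revealed 1 new [(2,2)] -> total=1
Click 2 (2,5) count=1: revealed 1 new [(2,5)] -> total=2
Click 3 (5,4) count=3: revealed 1 new [(5,4)] -> total=3
Click 4 (5,1) count=0: revealed 11 new [(3,0) (3,1) (4,0) (4,1) (4,2) (5,0) (5,1) (5,2) (6,0) (6,1) (6,2)] -> total=14

Answer: 14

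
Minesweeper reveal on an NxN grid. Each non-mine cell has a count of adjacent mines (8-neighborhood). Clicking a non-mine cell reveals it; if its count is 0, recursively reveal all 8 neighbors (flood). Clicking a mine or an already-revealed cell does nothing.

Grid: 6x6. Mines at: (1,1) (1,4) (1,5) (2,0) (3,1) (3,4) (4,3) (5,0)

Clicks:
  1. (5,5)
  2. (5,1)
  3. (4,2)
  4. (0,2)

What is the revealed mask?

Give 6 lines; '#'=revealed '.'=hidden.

Answer: ..#...
......
......
......
..#.##
.#..##

Derivation:
Click 1 (5,5) count=0: revealed 4 new [(4,4) (4,5) (5,4) (5,5)] -> total=4
Click 2 (5,1) count=1: revealed 1 new [(5,1)] -> total=5
Click 3 (4,2) count=2: revealed 1 new [(4,2)] -> total=6
Click 4 (0,2) count=1: revealed 1 new [(0,2)] -> total=7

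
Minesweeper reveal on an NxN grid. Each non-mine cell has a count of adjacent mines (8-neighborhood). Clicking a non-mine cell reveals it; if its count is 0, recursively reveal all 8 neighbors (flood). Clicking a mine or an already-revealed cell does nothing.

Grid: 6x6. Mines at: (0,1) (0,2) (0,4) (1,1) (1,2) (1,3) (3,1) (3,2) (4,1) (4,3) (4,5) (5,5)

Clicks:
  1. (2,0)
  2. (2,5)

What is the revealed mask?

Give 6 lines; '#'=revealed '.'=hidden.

Answer: ......
....##
#...##
....##
......
......

Derivation:
Click 1 (2,0) count=2: revealed 1 new [(2,0)] -> total=1
Click 2 (2,5) count=0: revealed 6 new [(1,4) (1,5) (2,4) (2,5) (3,4) (3,5)] -> total=7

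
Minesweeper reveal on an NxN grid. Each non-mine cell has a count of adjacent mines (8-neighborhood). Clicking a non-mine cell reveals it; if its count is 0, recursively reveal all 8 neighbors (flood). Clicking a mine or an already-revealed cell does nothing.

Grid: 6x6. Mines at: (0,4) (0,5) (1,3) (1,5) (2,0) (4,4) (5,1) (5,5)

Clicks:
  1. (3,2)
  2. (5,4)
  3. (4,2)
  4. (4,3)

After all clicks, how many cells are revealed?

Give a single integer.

Click 1 (3,2) count=0: revealed 9 new [(2,1) (2,2) (2,3) (3,1) (3,2) (3,3) (4,1) (4,2) (4,3)] -> total=9
Click 2 (5,4) count=2: revealed 1 new [(5,4)] -> total=10
Click 3 (4,2) count=1: revealed 0 new [(none)] -> total=10
Click 4 (4,3) count=1: revealed 0 new [(none)] -> total=10

Answer: 10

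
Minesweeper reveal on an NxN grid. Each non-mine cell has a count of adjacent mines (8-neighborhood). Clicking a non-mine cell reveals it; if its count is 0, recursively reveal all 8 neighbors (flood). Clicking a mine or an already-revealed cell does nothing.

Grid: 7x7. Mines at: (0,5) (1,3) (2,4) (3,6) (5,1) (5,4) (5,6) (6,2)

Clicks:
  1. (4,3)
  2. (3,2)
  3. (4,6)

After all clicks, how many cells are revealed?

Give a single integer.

Click 1 (4,3) count=1: revealed 1 new [(4,3)] -> total=1
Click 2 (3,2) count=0: revealed 17 new [(0,0) (0,1) (0,2) (1,0) (1,1) (1,2) (2,0) (2,1) (2,2) (2,3) (3,0) (3,1) (3,2) (3,3) (4,0) (4,1) (4,2)] -> total=18
Click 3 (4,6) count=2: revealed 1 new [(4,6)] -> total=19

Answer: 19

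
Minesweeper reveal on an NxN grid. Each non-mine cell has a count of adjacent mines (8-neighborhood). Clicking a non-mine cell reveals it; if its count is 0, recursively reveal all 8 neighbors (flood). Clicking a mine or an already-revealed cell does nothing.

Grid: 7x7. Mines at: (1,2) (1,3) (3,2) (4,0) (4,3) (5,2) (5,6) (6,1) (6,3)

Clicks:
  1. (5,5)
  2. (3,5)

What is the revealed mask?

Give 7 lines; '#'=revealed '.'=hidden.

Click 1 (5,5) count=1: revealed 1 new [(5,5)] -> total=1
Click 2 (3,5) count=0: revealed 15 new [(0,4) (0,5) (0,6) (1,4) (1,5) (1,6) (2,4) (2,5) (2,6) (3,4) (3,5) (3,6) (4,4) (4,5) (4,6)] -> total=16

Answer: ....###
....###
....###
....###
....###
.....#.
.......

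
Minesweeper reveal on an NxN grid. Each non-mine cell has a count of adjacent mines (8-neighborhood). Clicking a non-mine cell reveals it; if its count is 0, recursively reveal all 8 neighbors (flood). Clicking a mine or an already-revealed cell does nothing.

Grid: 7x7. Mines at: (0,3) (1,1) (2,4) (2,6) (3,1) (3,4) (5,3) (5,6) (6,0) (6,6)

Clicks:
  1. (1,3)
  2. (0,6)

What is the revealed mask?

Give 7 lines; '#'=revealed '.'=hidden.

Answer: ....###
...####
.......
.......
.......
.......
.......

Derivation:
Click 1 (1,3) count=2: revealed 1 new [(1,3)] -> total=1
Click 2 (0,6) count=0: revealed 6 new [(0,4) (0,5) (0,6) (1,4) (1,5) (1,6)] -> total=7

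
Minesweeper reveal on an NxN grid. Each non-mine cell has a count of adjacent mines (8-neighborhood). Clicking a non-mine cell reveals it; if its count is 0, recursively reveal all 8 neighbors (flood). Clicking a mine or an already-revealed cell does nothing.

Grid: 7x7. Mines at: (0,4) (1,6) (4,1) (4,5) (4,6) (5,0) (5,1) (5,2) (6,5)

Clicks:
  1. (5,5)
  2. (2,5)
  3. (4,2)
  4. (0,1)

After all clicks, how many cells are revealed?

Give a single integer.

Answer: 26

Derivation:
Click 1 (5,5) count=3: revealed 1 new [(5,5)] -> total=1
Click 2 (2,5) count=1: revealed 1 new [(2,5)] -> total=2
Click 3 (4,2) count=3: revealed 1 new [(4,2)] -> total=3
Click 4 (0,1) count=0: revealed 23 new [(0,0) (0,1) (0,2) (0,3) (1,0) (1,1) (1,2) (1,3) (1,4) (1,5) (2,0) (2,1) (2,2) (2,3) (2,4) (3,0) (3,1) (3,2) (3,3) (3,4) (3,5) (4,3) (4,4)] -> total=26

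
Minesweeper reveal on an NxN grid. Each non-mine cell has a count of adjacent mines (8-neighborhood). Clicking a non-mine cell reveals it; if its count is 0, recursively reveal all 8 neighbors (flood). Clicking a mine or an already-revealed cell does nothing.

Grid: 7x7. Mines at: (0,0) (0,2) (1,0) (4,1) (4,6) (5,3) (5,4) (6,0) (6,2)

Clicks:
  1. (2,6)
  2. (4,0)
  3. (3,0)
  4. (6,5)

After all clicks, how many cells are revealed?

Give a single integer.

Answer: 29

Derivation:
Click 1 (2,6) count=0: revealed 26 new [(0,3) (0,4) (0,5) (0,6) (1,1) (1,2) (1,3) (1,4) (1,5) (1,6) (2,1) (2,2) (2,3) (2,4) (2,5) (2,6) (3,1) (3,2) (3,3) (3,4) (3,5) (3,6) (4,2) (4,3) (4,4) (4,5)] -> total=26
Click 2 (4,0) count=1: revealed 1 new [(4,0)] -> total=27
Click 3 (3,0) count=1: revealed 1 new [(3,0)] -> total=28
Click 4 (6,5) count=1: revealed 1 new [(6,5)] -> total=29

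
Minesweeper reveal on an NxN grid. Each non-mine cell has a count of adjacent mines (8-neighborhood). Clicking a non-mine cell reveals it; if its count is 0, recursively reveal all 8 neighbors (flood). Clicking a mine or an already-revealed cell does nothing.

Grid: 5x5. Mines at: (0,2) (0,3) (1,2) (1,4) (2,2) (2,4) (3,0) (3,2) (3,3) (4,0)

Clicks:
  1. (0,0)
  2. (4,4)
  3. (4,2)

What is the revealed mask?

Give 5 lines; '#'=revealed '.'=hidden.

Answer: ##...
##...
##...
.....
..#.#

Derivation:
Click 1 (0,0) count=0: revealed 6 new [(0,0) (0,1) (1,0) (1,1) (2,0) (2,1)] -> total=6
Click 2 (4,4) count=1: revealed 1 new [(4,4)] -> total=7
Click 3 (4,2) count=2: revealed 1 new [(4,2)] -> total=8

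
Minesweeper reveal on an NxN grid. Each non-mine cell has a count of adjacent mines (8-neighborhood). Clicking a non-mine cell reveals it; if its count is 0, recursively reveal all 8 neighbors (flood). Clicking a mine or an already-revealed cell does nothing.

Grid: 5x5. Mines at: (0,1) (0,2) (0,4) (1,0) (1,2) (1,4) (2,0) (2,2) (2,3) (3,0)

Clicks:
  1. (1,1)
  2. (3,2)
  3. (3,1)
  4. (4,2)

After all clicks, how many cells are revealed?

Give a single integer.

Click 1 (1,1) count=6: revealed 1 new [(1,1)] -> total=1
Click 2 (3,2) count=2: revealed 1 new [(3,2)] -> total=2
Click 3 (3,1) count=3: revealed 1 new [(3,1)] -> total=3
Click 4 (4,2) count=0: revealed 6 new [(3,3) (3,4) (4,1) (4,2) (4,3) (4,4)] -> total=9

Answer: 9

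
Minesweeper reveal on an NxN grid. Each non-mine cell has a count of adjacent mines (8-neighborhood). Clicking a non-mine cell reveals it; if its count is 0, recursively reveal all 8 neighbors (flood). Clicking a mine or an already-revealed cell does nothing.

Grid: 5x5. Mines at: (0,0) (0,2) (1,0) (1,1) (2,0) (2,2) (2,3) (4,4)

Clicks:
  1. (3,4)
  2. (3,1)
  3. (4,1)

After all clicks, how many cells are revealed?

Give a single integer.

Answer: 9

Derivation:
Click 1 (3,4) count=2: revealed 1 new [(3,4)] -> total=1
Click 2 (3,1) count=2: revealed 1 new [(3,1)] -> total=2
Click 3 (4,1) count=0: revealed 7 new [(3,0) (3,2) (3,3) (4,0) (4,1) (4,2) (4,3)] -> total=9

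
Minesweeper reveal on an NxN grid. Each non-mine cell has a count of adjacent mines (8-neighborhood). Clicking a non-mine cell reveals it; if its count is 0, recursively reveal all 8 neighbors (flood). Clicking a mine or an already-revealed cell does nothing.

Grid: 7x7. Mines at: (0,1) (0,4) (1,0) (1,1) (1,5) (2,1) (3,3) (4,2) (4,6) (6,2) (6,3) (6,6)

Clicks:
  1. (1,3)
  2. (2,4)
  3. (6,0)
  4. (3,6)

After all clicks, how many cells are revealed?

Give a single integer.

Answer: 11

Derivation:
Click 1 (1,3) count=1: revealed 1 new [(1,3)] -> total=1
Click 2 (2,4) count=2: revealed 1 new [(2,4)] -> total=2
Click 3 (6,0) count=0: revealed 8 new [(3,0) (3,1) (4,0) (4,1) (5,0) (5,1) (6,0) (6,1)] -> total=10
Click 4 (3,6) count=1: revealed 1 new [(3,6)] -> total=11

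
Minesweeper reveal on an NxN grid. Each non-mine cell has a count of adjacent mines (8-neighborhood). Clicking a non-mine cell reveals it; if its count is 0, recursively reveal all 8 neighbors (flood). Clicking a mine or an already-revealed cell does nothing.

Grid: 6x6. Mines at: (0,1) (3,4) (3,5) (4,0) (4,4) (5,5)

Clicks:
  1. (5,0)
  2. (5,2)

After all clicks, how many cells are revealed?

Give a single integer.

Click 1 (5,0) count=1: revealed 1 new [(5,0)] -> total=1
Click 2 (5,2) count=0: revealed 26 new [(0,2) (0,3) (0,4) (0,5) (1,0) (1,1) (1,2) (1,3) (1,4) (1,5) (2,0) (2,1) (2,2) (2,3) (2,4) (2,5) (3,0) (3,1) (3,2) (3,3) (4,1) (4,2) (4,3) (5,1) (5,2) (5,3)] -> total=27

Answer: 27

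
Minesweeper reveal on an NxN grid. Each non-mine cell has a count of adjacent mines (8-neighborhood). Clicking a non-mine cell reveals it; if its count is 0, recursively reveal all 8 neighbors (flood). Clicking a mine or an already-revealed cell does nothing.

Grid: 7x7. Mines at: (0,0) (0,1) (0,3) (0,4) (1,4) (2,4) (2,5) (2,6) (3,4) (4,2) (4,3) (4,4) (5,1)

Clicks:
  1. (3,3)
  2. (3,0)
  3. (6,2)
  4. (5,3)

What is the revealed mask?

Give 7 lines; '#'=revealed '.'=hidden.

Answer: .......
####...
####...
####...
##.....
...#...
..#....

Derivation:
Click 1 (3,3) count=5: revealed 1 new [(3,3)] -> total=1
Click 2 (3,0) count=0: revealed 13 new [(1,0) (1,1) (1,2) (1,3) (2,0) (2,1) (2,2) (2,3) (3,0) (3,1) (3,2) (4,0) (4,1)] -> total=14
Click 3 (6,2) count=1: revealed 1 new [(6,2)] -> total=15
Click 4 (5,3) count=3: revealed 1 new [(5,3)] -> total=16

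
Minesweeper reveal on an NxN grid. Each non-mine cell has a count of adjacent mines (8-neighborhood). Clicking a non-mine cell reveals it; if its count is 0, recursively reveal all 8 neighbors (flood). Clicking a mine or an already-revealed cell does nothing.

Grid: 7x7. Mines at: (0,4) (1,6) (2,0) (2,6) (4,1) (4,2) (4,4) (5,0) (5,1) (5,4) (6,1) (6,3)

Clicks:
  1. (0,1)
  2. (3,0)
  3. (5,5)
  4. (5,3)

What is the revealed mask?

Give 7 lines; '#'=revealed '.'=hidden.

Click 1 (0,1) count=0: revealed 20 new [(0,0) (0,1) (0,2) (0,3) (1,0) (1,1) (1,2) (1,3) (1,4) (1,5) (2,1) (2,2) (2,3) (2,4) (2,5) (3,1) (3,2) (3,3) (3,4) (3,5)] -> total=20
Click 2 (3,0) count=2: revealed 1 new [(3,0)] -> total=21
Click 3 (5,5) count=2: revealed 1 new [(5,5)] -> total=22
Click 4 (5,3) count=4: revealed 1 new [(5,3)] -> total=23

Answer: ####...
######.
.#####.
######.
.......
...#.#.
.......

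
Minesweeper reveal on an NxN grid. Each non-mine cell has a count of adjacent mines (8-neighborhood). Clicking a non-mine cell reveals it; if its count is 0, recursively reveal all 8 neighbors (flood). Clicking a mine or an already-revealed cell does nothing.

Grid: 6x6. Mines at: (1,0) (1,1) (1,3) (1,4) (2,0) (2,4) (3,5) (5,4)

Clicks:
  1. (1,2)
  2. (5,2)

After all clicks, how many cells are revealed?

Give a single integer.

Click 1 (1,2) count=2: revealed 1 new [(1,2)] -> total=1
Click 2 (5,2) count=0: revealed 15 new [(2,1) (2,2) (2,3) (3,0) (3,1) (3,2) (3,3) (4,0) (4,1) (4,2) (4,3) (5,0) (5,1) (5,2) (5,3)] -> total=16

Answer: 16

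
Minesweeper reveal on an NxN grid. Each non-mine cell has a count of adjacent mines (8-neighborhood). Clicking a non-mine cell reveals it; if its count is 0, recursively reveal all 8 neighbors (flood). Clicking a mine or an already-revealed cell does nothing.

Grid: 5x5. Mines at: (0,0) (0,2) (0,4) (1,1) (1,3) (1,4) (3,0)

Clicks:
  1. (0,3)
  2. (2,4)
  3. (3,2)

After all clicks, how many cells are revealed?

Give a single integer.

Answer: 13

Derivation:
Click 1 (0,3) count=4: revealed 1 new [(0,3)] -> total=1
Click 2 (2,4) count=2: revealed 1 new [(2,4)] -> total=2
Click 3 (3,2) count=0: revealed 11 new [(2,1) (2,2) (2,3) (3,1) (3,2) (3,3) (3,4) (4,1) (4,2) (4,3) (4,4)] -> total=13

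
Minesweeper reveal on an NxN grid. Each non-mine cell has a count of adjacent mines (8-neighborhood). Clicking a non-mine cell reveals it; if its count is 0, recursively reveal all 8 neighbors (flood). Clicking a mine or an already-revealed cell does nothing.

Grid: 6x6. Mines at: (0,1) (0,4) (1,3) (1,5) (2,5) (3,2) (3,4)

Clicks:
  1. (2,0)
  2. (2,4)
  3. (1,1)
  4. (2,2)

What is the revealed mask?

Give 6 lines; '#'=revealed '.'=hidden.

Click 1 (2,0) count=0: revealed 18 new [(1,0) (1,1) (2,0) (2,1) (3,0) (3,1) (4,0) (4,1) (4,2) (4,3) (4,4) (4,5) (5,0) (5,1) (5,2) (5,3) (5,4) (5,5)] -> total=18
Click 2 (2,4) count=4: revealed 1 new [(2,4)] -> total=19
Click 3 (1,1) count=1: revealed 0 new [(none)] -> total=19
Click 4 (2,2) count=2: revealed 1 new [(2,2)] -> total=20

Answer: ......
##....
###.#.
##....
######
######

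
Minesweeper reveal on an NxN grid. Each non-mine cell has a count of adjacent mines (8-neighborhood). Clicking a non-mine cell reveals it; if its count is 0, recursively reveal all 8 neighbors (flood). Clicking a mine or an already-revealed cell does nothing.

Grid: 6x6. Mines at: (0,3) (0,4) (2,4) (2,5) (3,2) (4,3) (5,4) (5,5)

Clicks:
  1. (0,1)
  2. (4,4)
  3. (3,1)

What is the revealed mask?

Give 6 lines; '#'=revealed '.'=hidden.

Answer: ###...
###...
###...
##....
###.#.
###...

Derivation:
Click 1 (0,1) count=0: revealed 17 new [(0,0) (0,1) (0,2) (1,0) (1,1) (1,2) (2,0) (2,1) (2,2) (3,0) (3,1) (4,0) (4,1) (4,2) (5,0) (5,1) (5,2)] -> total=17
Click 2 (4,4) count=3: revealed 1 new [(4,4)] -> total=18
Click 3 (3,1) count=1: revealed 0 new [(none)] -> total=18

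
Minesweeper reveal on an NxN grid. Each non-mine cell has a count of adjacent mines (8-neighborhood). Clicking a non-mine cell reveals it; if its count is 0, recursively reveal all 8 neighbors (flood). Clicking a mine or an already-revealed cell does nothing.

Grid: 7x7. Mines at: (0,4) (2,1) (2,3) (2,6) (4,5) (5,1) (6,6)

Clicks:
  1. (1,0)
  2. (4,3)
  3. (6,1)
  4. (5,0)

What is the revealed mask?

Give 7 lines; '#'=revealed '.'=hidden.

Answer: .......
#......
.......
..###..
..###..
#.####.
.#####.

Derivation:
Click 1 (1,0) count=1: revealed 1 new [(1,0)] -> total=1
Click 2 (4,3) count=0: revealed 14 new [(3,2) (3,3) (3,4) (4,2) (4,3) (4,4) (5,2) (5,3) (5,4) (5,5) (6,2) (6,3) (6,4) (6,5)] -> total=15
Click 3 (6,1) count=1: revealed 1 new [(6,1)] -> total=16
Click 4 (5,0) count=1: revealed 1 new [(5,0)] -> total=17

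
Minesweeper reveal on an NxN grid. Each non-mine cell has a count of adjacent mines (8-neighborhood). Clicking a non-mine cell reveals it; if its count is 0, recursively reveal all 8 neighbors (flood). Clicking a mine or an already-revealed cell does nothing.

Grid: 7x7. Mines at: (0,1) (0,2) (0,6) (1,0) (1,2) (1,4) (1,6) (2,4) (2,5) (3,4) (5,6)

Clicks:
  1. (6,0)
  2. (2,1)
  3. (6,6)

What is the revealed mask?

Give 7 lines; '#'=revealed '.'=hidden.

Answer: .......
.......
####...
####...
######.
######.
#######

Derivation:
Click 1 (6,0) count=0: revealed 26 new [(2,0) (2,1) (2,2) (2,3) (3,0) (3,1) (3,2) (3,3) (4,0) (4,1) (4,2) (4,3) (4,4) (4,5) (5,0) (5,1) (5,2) (5,3) (5,4) (5,5) (6,0) (6,1) (6,2) (6,3) (6,4) (6,5)] -> total=26
Click 2 (2,1) count=2: revealed 0 new [(none)] -> total=26
Click 3 (6,6) count=1: revealed 1 new [(6,6)] -> total=27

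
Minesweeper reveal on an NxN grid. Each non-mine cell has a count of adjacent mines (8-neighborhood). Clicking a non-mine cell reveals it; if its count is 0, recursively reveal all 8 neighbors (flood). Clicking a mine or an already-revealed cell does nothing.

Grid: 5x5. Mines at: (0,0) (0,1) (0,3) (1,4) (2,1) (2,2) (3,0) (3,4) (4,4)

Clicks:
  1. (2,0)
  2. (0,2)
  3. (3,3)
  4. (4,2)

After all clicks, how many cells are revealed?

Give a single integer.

Click 1 (2,0) count=2: revealed 1 new [(2,0)] -> total=1
Click 2 (0,2) count=2: revealed 1 new [(0,2)] -> total=2
Click 3 (3,3) count=3: revealed 1 new [(3,3)] -> total=3
Click 4 (4,2) count=0: revealed 5 new [(3,1) (3,2) (4,1) (4,2) (4,3)] -> total=8

Answer: 8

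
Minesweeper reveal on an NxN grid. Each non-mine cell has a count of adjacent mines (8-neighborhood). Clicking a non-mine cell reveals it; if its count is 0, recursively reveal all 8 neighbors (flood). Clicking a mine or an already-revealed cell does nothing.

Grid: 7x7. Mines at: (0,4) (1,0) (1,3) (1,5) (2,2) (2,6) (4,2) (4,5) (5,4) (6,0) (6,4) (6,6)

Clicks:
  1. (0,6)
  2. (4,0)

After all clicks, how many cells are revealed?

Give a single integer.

Answer: 9

Derivation:
Click 1 (0,6) count=1: revealed 1 new [(0,6)] -> total=1
Click 2 (4,0) count=0: revealed 8 new [(2,0) (2,1) (3,0) (3,1) (4,0) (4,1) (5,0) (5,1)] -> total=9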